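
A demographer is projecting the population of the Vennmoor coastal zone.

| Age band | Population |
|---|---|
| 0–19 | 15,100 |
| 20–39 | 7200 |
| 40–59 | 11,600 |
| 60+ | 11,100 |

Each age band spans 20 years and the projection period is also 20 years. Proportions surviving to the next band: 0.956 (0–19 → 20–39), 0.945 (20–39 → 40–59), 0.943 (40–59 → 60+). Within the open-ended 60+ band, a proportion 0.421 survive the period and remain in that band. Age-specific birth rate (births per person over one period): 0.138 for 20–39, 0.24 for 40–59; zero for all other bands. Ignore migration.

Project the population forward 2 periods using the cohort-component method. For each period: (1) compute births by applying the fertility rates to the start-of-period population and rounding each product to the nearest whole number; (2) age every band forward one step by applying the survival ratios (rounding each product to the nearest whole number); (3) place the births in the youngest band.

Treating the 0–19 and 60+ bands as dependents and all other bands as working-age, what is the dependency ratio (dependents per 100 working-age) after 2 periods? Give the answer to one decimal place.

Let band 1 be 0–19 through band 4 = 60+.
Period 1.
Births: 7200 × 0.138 = 994 ; 11600 × 0.24 = 2784 → 3778
Band 2: 15100 × 0.956 = 14436
Band 3: 7200 × 0.945 = 6804
Band 4: 11600 × 0.943 + 11100 × 0.421 = 10939 + 4673 = 15612
→ [3778, 14436, 6804, 15612]
Period 2.
Births: 14436 × 0.138 = 1992 ; 6804 × 0.24 = 1633 → 3625
Band 2: 3778 × 0.956 = 3612
Band 3: 14436 × 0.945 = 13642
Band 4: 6804 × 0.943 + 15612 × 0.421 = 6416 + 6573 = 12989
→ [3625, 3612, 13642, 12989]
Dependents (band 0–19 + band 60+) = 3625 + 12989 = 16614; working-age = 17254; ratio = 16614/17254 × 100 = 96.3

96.3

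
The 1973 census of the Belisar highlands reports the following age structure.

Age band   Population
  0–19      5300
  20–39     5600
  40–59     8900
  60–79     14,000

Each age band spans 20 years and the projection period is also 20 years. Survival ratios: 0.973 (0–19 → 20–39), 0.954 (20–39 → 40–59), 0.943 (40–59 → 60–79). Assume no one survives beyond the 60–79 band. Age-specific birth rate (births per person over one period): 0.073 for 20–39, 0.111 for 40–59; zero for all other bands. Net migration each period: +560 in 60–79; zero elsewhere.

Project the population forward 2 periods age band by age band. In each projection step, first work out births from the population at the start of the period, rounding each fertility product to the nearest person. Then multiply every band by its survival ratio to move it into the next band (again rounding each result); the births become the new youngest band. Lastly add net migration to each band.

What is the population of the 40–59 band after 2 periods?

After projecting period 1:
Births: 5600 × 0.073 = 409 ; 8900 × 0.111 = 988 ⇒ total 1397
20–39: 5300 × 0.973 = 5157
40–59: 5600 × 0.954 = 5342
60–79: 8900 × 0.943 = 8393
Net migration: 60–79 + 560 → 8953
Population now: 0–19=1397, 20–39=5157, 40–59=5342, 60–79=8953
After projecting period 2:
Births: 5157 × 0.073 = 376 ; 5342 × 0.111 = 593 ⇒ total 969
20–39: 1397 × 0.973 = 1359
40–59: 5157 × 0.954 = 4920
60–79: 5342 × 0.943 = 5038
Net migration: 60–79 + 560 → 5598
Population now: 0–19=969, 20–39=1359, 40–59=4920, 60–79=5598

4920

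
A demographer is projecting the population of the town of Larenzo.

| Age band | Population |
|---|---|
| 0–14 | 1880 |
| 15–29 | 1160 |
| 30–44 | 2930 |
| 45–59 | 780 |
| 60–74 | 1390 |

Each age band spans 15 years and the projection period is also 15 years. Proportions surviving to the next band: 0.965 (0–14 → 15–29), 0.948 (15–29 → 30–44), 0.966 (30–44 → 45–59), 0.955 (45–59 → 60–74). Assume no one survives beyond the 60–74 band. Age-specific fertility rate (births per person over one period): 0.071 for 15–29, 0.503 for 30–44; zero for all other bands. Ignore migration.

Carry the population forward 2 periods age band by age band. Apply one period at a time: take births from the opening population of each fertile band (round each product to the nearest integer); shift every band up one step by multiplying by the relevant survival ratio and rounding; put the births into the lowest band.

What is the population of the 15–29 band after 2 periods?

1502

Call the groups 1 to 5, youngest first.
— Period 1 —
Births: 1160 * 0.071 = 82  |  2930 * 0.503 = 1474 ⇒ total 1556
Group 2: 1880 * 0.965 = 1814
Group 3: 1160 * 0.948 = 1100
Group 4: 2930 * 0.966 = 2830
Group 5: 780 * 0.955 = 745
Giving 1556 / 1814 / 1100 / 2830 / 745.
— Period 2 —
Births: 1814 * 0.071 = 129  |  1100 * 0.503 = 553 ⇒ total 682
Group 2: 1556 * 0.965 = 1502
Group 3: 1814 * 0.948 = 1720
Group 4: 1100 * 0.966 = 1063
Group 5: 2830 * 0.955 = 2703
Giving 682 / 1502 / 1720 / 1063 / 2703.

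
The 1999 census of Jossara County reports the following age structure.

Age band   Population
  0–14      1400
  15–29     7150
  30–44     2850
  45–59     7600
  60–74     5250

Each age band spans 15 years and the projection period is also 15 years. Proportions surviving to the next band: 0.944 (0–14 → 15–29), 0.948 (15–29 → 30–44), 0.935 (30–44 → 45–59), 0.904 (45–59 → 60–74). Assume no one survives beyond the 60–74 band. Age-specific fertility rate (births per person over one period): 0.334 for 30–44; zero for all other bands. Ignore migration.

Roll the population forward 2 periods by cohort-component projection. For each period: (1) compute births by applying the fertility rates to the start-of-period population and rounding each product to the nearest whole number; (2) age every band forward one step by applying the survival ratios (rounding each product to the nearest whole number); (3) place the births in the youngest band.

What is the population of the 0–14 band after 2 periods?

After projecting period 1:
Births: 2850 * 0.334 = 952
15–29: 1400 * 0.944 = 1322
30–44: 7150 * 0.948 = 6778
45–59: 2850 * 0.935 = 2665
60–74: 7600 * 0.904 = 6870
Giving 952 / 1322 / 6778 / 2665 / 6870.
After projecting period 2:
Births: 6778 * 0.334 = 2264
15–29: 952 * 0.944 = 899
30–44: 1322 * 0.948 = 1253
45–59: 6778 * 0.935 = 6337
60–74: 2665 * 0.904 = 2409
Giving 2264 / 899 / 1253 / 6337 / 2409.

2264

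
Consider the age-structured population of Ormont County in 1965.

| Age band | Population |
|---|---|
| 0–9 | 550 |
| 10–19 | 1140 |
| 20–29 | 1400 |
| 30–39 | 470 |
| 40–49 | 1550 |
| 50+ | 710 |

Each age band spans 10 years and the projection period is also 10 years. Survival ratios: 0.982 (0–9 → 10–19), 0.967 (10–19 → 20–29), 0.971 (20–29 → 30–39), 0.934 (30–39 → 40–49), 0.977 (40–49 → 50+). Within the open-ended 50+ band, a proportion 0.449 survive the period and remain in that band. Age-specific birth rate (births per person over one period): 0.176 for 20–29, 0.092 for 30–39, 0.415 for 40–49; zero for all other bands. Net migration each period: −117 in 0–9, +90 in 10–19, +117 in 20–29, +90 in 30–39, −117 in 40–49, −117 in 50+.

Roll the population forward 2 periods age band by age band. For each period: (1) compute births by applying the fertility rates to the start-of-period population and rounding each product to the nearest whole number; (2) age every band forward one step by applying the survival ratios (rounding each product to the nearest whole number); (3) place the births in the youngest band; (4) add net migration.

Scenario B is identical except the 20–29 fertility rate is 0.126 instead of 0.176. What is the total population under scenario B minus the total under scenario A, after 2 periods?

-129

[period 1]
Births: 1400 × 0.176 = 246, 470 × 0.092 = 43, 1550 × 0.415 = 643 → total 932
10–19: 550 × 0.982 = 540
20–29: 1140 × 0.967 = 1102
30–39: 1400 × 0.971 = 1359
40–49: 470 × 0.934 = 439
50+: 1550 × 0.977 + 710 × 0.449 = 1514 + 319 = 1833
Net migration: 0–9 − 117 → 815; 10–19 + 90 → 630; 20–29 + 117 → 1219; 30–39 + 90 → 1449; 40–49 − 117 → 322; 50+ − 117 → 1716
Population now: 0–9=815, 10–19=630, 20–29=1219, 30–39=1449, 40–49=322, 50+=1716
[period 2]
Births: 1219 × 0.176 = 215, 1449 × 0.092 = 133, 322 × 0.415 = 134 → total 482
10–19: 815 × 0.982 = 800
20–29: 630 × 0.967 = 609
30–39: 1219 × 0.971 = 1184
40–49: 1449 × 0.934 = 1353
50+: 322 × 0.977 + 1716 × 0.449 = 315 + 770 = 1085
Net migration: 0–9 − 117 → 365; 10–19 + 90 → 890; 20–29 + 117 → 726; 30–39 + 90 → 1274; 40–49 − 117 → 1236; 50+ − 117 → 968
Population now: 0–9=365, 10–19=890, 20–29=726, 30–39=1274, 40–49=1236, 50+=968
Scenario A total after 2 periods: 5459
Scenario B projection —
[period 1]
Births: 1400 × 0.126 = 176, 470 × 0.092 = 43, 1550 × 0.415 = 643 → total 862
10–19: 550 × 0.982 = 540
20–29: 1140 × 0.967 = 1102
30–39: 1400 × 0.971 = 1359
40–49: 470 × 0.934 = 439
50+: 1550 × 0.977 + 710 × 0.449 = 1514 + 319 = 1833
Net migration: 0–9 − 117 → 745; 10–19 + 90 → 630; 20–29 + 117 → 1219; 30–39 + 90 → 1449; 40–49 − 117 → 322; 50+ − 117 → 1716
Population now: 0–9=745, 10–19=630, 20–29=1219, 30–39=1449, 40–49=322, 50+=1716
[period 2]
Births: 1219 × 0.126 = 154, 1449 × 0.092 = 133, 322 × 0.415 = 134 → total 421
10–19: 745 × 0.982 = 732
20–29: 630 × 0.967 = 609
30–39: 1219 × 0.971 = 1184
40–49: 1449 × 0.934 = 1353
50+: 322 × 0.977 + 1716 × 0.449 = 315 + 770 = 1085
Net migration: 0–9 − 117 → 304; 10–19 + 90 → 822; 20–29 + 117 → 726; 30–39 + 90 → 1274; 40–49 − 117 → 1236; 50+ − 117 → 968
Population now: 0–9=304, 10–19=822, 20–29=726, 30–39=1274, 40–49=1236, 50+=968
Scenario B total after 2 periods: 5330
Difference B − A = 5330 − 5459 = -129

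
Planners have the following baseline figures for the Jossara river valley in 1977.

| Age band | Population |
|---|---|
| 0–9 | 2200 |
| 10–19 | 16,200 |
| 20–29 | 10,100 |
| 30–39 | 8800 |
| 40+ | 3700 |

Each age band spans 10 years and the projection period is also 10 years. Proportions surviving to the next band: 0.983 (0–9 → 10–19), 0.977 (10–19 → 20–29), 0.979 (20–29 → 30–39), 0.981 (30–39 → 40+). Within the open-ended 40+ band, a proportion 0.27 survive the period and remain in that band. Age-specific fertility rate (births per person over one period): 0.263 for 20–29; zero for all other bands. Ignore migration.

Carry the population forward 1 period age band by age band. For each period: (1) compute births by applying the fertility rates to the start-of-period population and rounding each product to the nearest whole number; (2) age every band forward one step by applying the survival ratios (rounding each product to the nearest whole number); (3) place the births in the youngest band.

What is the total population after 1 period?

Numbering the bands 1..5 from youngest to oldest:
[period 1]
Births: 10100 × 0.263 = 2656
Band 2: 2200 × 0.983 = 2163
Band 3: 16200 × 0.977 = 15827
Band 4: 10100 × 0.979 = 9888
Band 5: 8800 × 0.981 + 3700 × 0.27 = 8633 + 999 = 9632
End of period: [2656, 2163, 15827, 9888, 9632]
Total after period 1: 2656 + 2163 + 15827 + 9888 + 9632 = 40166

40166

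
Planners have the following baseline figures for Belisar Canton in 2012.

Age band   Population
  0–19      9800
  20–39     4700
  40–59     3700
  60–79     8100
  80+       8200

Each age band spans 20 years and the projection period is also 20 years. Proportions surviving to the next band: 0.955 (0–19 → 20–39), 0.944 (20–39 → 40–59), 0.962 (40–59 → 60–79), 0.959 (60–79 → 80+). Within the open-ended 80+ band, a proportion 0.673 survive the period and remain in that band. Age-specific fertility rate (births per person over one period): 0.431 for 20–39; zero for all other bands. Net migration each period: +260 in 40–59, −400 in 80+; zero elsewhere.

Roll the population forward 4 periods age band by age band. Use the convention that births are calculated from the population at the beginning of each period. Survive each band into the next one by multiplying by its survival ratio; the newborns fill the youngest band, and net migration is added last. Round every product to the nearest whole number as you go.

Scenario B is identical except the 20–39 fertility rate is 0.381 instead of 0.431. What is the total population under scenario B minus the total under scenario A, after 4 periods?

-1161

(Bands numbered youngest = 1 to oldest = 5.)
Period 1.
Births: 4700 × 0.431 = 2026
Band 2: 9800 × 0.955 = 9359
Band 3: 4700 × 0.944 = 4437
Band 4: 3700 × 0.962 = 3559
Band 5: 8100 × 0.959 + 8200 × 0.673 = 7768 + 5519 = 13287
Net migration: Band 3 + 260 → 4697; Band 5 − 400 → 12887
→ [2026, 9359, 4697, 3559, 12887]
Period 2.
Births: 9359 × 0.431 = 4034
Band 2: 2026 × 0.955 = 1935
Band 3: 9359 × 0.944 = 8835
Band 4: 4697 × 0.962 = 4519
Band 5: 3559 × 0.959 + 12887 × 0.673 = 3413 + 8673 = 12086
Net migration: Band 3 + 260 → 9095; Band 5 − 400 → 11686
→ [4034, 1935, 9095, 4519, 11686]
Period 3.
Births: 1935 × 0.431 = 834
Band 2: 4034 × 0.955 = 3852
Band 3: 1935 × 0.944 = 1827
Band 4: 9095 × 0.962 = 8749
Band 5: 4519 × 0.959 + 11686 × 0.673 = 4334 + 7865 = 12199
Net migration: Band 3 + 260 → 2087; Band 5 − 400 → 11799
→ [834, 3852, 2087, 8749, 11799]
Period 4.
Births: 3852 × 0.431 = 1660
Band 2: 834 × 0.955 = 796
Band 3: 3852 × 0.944 = 3636
Band 4: 2087 × 0.962 = 2008
Band 5: 8749 × 0.959 + 11799 × 0.673 = 8390 + 7941 = 16331
Net migration: Band 3 + 260 → 3896; Band 5 − 400 → 15931
→ [1660, 796, 3896, 2008, 15931]
Scenario A total after 4 periods: 24291
Scenario B projection —
Period 1.
Births: 4700 × 0.381 = 1791
Band 2: 9800 × 0.955 = 9359
Band 3: 4700 × 0.944 = 4437
Band 4: 3700 × 0.962 = 3559
Band 5: 8100 × 0.959 + 8200 × 0.673 = 7768 + 5519 = 13287
Net migration: Band 3 + 260 → 4697; Band 5 − 400 → 12887
→ [1791, 9359, 4697, 3559, 12887]
Period 2.
Births: 9359 × 0.381 = 3566
Band 2: 1791 × 0.955 = 1710
Band 3: 9359 × 0.944 = 8835
Band 4: 4697 × 0.962 = 4519
Band 5: 3559 × 0.959 + 12887 × 0.673 = 3413 + 8673 = 12086
Net migration: Band 3 + 260 → 9095; Band 5 − 400 → 11686
→ [3566, 1710, 9095, 4519, 11686]
Period 3.
Births: 1710 × 0.381 = 652
Band 2: 3566 × 0.955 = 3406
Band 3: 1710 × 0.944 = 1614
Band 4: 9095 × 0.962 = 8749
Band 5: 4519 × 0.959 + 11686 × 0.673 = 4334 + 7865 = 12199
Net migration: Band 3 + 260 → 1874; Band 5 − 400 → 11799
→ [652, 3406, 1874, 8749, 11799]
Period 4.
Births: 3406 × 0.381 = 1298
Band 2: 652 × 0.955 = 623
Band 3: 3406 × 0.944 = 3215
Band 4: 1874 × 0.962 = 1803
Band 5: 8749 × 0.959 + 11799 × 0.673 = 8390 + 7941 = 16331
Net migration: Band 3 + 260 → 3475; Band 5 − 400 → 15931
→ [1298, 623, 3475, 1803, 15931]
Scenario B total after 4 periods: 23130
Difference B − A = 23130 − 24291 = -1161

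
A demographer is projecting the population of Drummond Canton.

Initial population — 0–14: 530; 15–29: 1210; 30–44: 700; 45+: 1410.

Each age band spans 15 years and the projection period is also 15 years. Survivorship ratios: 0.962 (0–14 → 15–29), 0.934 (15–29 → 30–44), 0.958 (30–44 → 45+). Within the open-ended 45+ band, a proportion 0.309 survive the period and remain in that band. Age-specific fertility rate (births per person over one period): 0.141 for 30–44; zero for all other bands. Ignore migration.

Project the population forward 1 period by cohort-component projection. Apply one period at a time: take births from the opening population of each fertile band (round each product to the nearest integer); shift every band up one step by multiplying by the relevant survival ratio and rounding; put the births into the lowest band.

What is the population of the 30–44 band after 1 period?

1130

Period 1:
Births: 700 * 0.141 = 99
15–29: 530 * 0.962 = 510
30–44: 1210 * 0.934 = 1130
45+: 700 * 0.958 + 1410 * 0.309 = 671 + 436 = 1107
→ [99, 510, 1130, 1107]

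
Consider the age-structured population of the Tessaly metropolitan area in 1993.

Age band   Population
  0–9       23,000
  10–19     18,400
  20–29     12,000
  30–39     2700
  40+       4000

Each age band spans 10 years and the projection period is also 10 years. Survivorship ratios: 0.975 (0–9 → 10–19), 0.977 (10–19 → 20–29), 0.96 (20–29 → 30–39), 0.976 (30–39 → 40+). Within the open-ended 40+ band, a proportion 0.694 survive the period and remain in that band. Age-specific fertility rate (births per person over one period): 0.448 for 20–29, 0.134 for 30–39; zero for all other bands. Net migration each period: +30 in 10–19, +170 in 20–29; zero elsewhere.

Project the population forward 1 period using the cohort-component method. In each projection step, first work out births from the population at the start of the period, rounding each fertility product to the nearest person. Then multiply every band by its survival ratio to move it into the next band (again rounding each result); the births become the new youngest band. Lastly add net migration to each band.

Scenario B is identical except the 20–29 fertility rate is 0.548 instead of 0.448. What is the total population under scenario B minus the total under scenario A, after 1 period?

1200

Numbering the bands 1..5 from youngest to oldest:
— Period 1 —
Births: 12000 × 0.448 = 5376 ; 2700 × 0.134 = 362 ⇒ total 5738
Band 2: 23000 × 0.975 = 22425
Band 3: 18400 × 0.977 = 17977
Band 4: 12000 × 0.96 = 11520
Band 5: 2700 × 0.976 + 4000 × 0.694 = 2635 + 2776 = 5411
Net migration: Band 2 + 30 → 22455; Band 3 + 170 → 18147
Giving 5738 / 22455 / 18147 / 11520 / 5411.
Scenario A total after 1 period: 63271
Scenario B projection —
— Period 1 —
Births: 12000 × 0.548 = 6576 ; 2700 × 0.134 = 362 ⇒ total 6938
Band 2: 23000 × 0.975 = 22425
Band 3: 18400 × 0.977 = 17977
Band 4: 12000 × 0.96 = 11520
Band 5: 2700 × 0.976 + 4000 × 0.694 = 2635 + 2776 = 5411
Net migration: Band 2 + 30 → 22455; Band 3 + 170 → 18147
Giving 6938 / 22455 / 18147 / 11520 / 5411.
Scenario B total after 1 period: 64471
Difference B − A = 64471 − 63271 = 1200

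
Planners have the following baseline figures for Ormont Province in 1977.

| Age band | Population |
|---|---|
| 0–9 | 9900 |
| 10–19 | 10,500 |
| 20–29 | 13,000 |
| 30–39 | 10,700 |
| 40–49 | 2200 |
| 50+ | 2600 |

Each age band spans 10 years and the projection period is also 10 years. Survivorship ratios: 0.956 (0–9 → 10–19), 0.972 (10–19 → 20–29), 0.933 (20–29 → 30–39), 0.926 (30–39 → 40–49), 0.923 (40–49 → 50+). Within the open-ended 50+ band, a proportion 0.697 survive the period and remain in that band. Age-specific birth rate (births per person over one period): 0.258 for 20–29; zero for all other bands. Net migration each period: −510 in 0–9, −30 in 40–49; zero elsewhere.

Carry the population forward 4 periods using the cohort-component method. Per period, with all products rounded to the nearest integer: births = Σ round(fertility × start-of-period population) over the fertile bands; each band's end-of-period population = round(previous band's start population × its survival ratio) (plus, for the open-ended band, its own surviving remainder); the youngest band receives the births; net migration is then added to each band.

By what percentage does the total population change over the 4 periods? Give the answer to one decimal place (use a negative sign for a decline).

Let group 1 be 0–9 through group 6 = 50+.
After projecting period 1:
Births: 13000 × 0.258 = 3354
Group 2: 9900 × 0.956 = 9464
Group 3: 10500 × 0.972 = 10206
Group 4: 13000 × 0.933 = 12129
Group 5: 10700 × 0.926 = 9908
Group 6: 2200 × 0.923 + 2600 × 0.697 = 2031 + 1812 = 3843
Net migration: Group 1 − 510 → 2844; Group 5 − 30 → 9878
Giving 2844 / 9464 / 10206 / 12129 / 9878 / 3843.
After projecting period 2:
Births: 10206 × 0.258 = 2633
Group 2: 2844 × 0.956 = 2719
Group 3: 9464 × 0.972 = 9199
Group 4: 10206 × 0.933 = 9522
Group 5: 12129 × 0.926 = 11231
Group 6: 9878 × 0.923 + 3843 × 0.697 = 9117 + 2679 = 11796
Net migration: Group 1 − 510 → 2123; Group 5 − 30 → 11201
Giving 2123 / 2719 / 9199 / 9522 / 11201 / 11796.
After projecting period 3:
Births: 9199 × 0.258 = 2373
Group 2: 2123 × 0.956 = 2030
Group 3: 2719 × 0.972 = 2643
Group 4: 9199 × 0.933 = 8583
Group 5: 9522 × 0.926 = 8817
Group 6: 11201 × 0.923 + 11796 × 0.697 = 10339 + 8222 = 18561
Net migration: Group 1 − 510 → 1863; Group 5 − 30 → 8787
Giving 1863 / 2030 / 2643 / 8583 / 8787 / 18561.
After projecting period 4:
Births: 2643 × 0.258 = 682
Group 2: 1863 × 0.956 = 1781
Group 3: 2030 × 0.972 = 1973
Group 4: 2643 × 0.933 = 2466
Group 5: 8583 × 0.926 = 7948
Group 6: 8787 × 0.923 + 18561 × 0.697 = 8110 + 12937 = 21047
Net migration: Group 1 − 510 → 172; Group 5 − 30 → 7918
Giving 172 / 1781 / 1973 / 2466 / 7918 / 21047.
Total: 48900 → 35357; change = -13543; percentage change = -27.7%

-27.7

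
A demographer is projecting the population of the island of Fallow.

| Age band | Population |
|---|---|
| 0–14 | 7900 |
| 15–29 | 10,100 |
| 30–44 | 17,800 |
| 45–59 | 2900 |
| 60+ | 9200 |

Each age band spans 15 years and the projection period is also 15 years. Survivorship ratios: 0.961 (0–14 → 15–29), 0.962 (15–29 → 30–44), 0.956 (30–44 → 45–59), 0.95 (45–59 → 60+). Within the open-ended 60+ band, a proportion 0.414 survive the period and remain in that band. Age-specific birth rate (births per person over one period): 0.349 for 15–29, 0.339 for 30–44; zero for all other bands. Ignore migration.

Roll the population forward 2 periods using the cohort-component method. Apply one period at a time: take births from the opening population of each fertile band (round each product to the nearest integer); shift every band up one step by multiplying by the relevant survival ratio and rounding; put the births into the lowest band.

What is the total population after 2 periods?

Call the bands 1 to 5, youngest first.
After projecting period 1:
Births: 10100 × 0.349 = 3525 ; 17800 × 0.339 = 6034 ⇒ total 9559
Band 2: 7900 × 0.961 = 7592
Band 3: 10100 × 0.962 = 9716
Band 4: 17800 × 0.956 = 17017
Band 5: 2900 × 0.95 + 9200 × 0.414 = 2755 + 3809 = 6564
End of period: [9559, 7592, 9716, 17017, 6564]
After projecting period 2:
Births: 7592 × 0.349 = 2650 ; 9716 × 0.339 = 3294 ⇒ total 5944
Band 2: 9559 × 0.961 = 9186
Band 3: 7592 × 0.962 = 7304
Band 4: 9716 × 0.956 = 9288
Band 5: 17017 × 0.95 + 6564 × 0.414 = 16166 + 2717 = 18883
End of period: [5944, 9186, 7304, 9288, 18883]
Total after period 2: 5944 + 9186 + 7304 + 9288 + 18883 = 50605

50605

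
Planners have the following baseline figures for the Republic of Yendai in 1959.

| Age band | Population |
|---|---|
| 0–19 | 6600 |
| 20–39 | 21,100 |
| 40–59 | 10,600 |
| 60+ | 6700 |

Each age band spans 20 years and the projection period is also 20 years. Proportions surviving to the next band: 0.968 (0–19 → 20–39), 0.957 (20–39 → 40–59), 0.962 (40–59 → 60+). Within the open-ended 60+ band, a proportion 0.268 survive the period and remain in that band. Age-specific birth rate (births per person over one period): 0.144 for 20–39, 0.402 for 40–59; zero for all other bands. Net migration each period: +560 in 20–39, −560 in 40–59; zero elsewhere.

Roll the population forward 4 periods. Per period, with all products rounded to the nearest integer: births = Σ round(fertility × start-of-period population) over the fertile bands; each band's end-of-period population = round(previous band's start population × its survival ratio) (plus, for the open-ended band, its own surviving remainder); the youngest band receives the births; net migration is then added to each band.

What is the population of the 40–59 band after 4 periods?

8214

Period 1:
Births: 21100 × 0.144 = 3038, 10600 × 0.402 = 4261 ⇒ total 7299
20–39: 6600 × 0.968 = 6389
40–59: 21100 × 0.957 = 20193
60+: 10600 × 0.962 + 6700 × 0.268 = 10197 + 1796 = 11993
Net migration: 20–39 + 560 → 6949; 40–59 − 560 → 19633
Giving 7299 / 6949 / 19633 / 11993.
Period 2:
Births: 6949 × 0.144 = 1001, 19633 × 0.402 = 7892 ⇒ total 8893
20–39: 7299 × 0.968 = 7065
40–59: 6949 × 0.957 = 6650
60+: 19633 × 0.962 + 11993 × 0.268 = 18887 + 3214 = 22101
Net migration: 20–39 + 560 → 7625; 40–59 − 560 → 6090
Giving 8893 / 7625 / 6090 / 22101.
Period 3:
Births: 7625 × 0.144 = 1098, 6090 × 0.402 = 2448 ⇒ total 3546
20–39: 8893 × 0.968 = 8608
40–59: 7625 × 0.957 = 7297
60+: 6090 × 0.962 + 22101 × 0.268 = 5859 + 5923 = 11782
Net migration: 20–39 + 560 → 9168; 40–59 − 560 → 6737
Giving 3546 / 9168 / 6737 / 11782.
Period 4:
Births: 9168 × 0.144 = 1320, 6737 × 0.402 = 2708 ⇒ total 4028
20–39: 3546 × 0.968 = 3433
40–59: 9168 × 0.957 = 8774
60+: 6737 × 0.962 + 11782 × 0.268 = 6481 + 3158 = 9639
Net migration: 20–39 + 560 → 3993; 40–59 − 560 → 8214
Giving 4028 / 3993 / 8214 / 9639.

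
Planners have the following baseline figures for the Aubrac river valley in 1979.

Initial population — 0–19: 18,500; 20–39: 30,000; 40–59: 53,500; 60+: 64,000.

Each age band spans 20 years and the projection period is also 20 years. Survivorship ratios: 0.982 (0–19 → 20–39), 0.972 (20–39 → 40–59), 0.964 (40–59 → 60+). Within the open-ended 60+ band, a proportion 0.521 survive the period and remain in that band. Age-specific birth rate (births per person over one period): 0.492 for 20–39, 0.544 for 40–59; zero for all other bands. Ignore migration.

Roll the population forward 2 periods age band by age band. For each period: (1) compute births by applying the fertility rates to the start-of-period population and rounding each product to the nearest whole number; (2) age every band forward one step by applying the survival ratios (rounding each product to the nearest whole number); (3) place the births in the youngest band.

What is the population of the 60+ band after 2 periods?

[period 1]
Births: 30000 × 0.492 = 14760 ; 53500 × 0.544 = 29104 ⇒ total 43864
20–39: 18500 × 0.982 = 18167
40–59: 30000 × 0.972 = 29160
60+: 53500 × 0.964 + 64000 × 0.521 = 51574 + 33344 = 84918
End of period: [43864, 18167, 29160, 84918]
[period 2]
Births: 18167 × 0.492 = 8938 ; 29160 × 0.544 = 15863 ⇒ total 24801
20–39: 43864 × 0.982 = 43074
40–59: 18167 × 0.972 = 17658
60+: 29160 × 0.964 + 84918 × 0.521 = 28110 + 44242 = 72352
End of period: [24801, 43074, 17658, 72352]

72352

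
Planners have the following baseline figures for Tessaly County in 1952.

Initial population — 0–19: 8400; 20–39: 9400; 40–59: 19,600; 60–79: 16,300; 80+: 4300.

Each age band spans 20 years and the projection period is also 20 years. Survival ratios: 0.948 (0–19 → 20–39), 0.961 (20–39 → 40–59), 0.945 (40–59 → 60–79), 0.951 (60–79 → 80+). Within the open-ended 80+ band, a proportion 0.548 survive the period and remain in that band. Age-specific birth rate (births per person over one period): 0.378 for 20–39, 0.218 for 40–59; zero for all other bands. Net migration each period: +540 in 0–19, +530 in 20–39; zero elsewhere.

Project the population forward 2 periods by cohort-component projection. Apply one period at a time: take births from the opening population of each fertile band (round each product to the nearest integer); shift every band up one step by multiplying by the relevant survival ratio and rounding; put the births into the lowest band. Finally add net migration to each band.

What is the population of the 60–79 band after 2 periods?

8536

Period 1:
Births: 9400 * 0.378 = 3553  |  19600 * 0.218 = 4273 — total 7826
20–39: 8400 * 0.948 = 7963
40–59: 9400 * 0.961 = 9033
60–79: 19600 * 0.945 = 18522
80+: 16300 * 0.951 + 4300 * 0.548 = 15501 + 2356 = 17857
Net migration: 0–19 + 540 → 8366; 20–39 + 530 → 8493
→ [8366, 8493, 9033, 18522, 17857]
Period 2:
Births: 8493 * 0.378 = 3210  |  9033 * 0.218 = 1969 — total 5179
20–39: 8366 * 0.948 = 7931
40–59: 8493 * 0.961 = 8162
60–79: 9033 * 0.945 = 8536
80+: 18522 * 0.951 + 17857 * 0.548 = 17614 + 9786 = 27400
Net migration: 0–19 + 540 → 5719; 20–39 + 530 → 8461
→ [5719, 8461, 8162, 8536, 27400]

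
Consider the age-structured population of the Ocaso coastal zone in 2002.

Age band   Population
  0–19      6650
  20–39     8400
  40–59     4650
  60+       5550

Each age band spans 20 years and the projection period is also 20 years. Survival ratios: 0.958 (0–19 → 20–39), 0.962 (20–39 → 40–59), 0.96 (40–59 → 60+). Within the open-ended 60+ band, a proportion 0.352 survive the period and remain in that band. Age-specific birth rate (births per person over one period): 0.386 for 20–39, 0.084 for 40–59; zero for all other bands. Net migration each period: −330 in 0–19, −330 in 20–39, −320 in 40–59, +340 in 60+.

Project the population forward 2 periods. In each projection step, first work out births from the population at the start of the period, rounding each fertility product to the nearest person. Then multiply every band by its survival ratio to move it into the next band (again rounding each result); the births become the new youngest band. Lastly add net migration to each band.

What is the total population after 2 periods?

21149

(Groups numbered youngest = 1 to oldest = 4.)
Period 1.
Births: 8400 × 0.386 = 3242, 4650 × 0.084 = 391 → 3633
Group 2: 6650 × 0.958 = 6371
Group 3: 8400 × 0.962 = 8081
Group 4: 4650 × 0.96 + 5550 × 0.352 = 4464 + 1954 = 6418
Net migration: Group 1 − 330 → 3303; Group 2 − 330 → 6041; Group 3 − 320 → 7761; Group 4 + 340 → 6758
Giving 3303 / 6041 / 7761 / 6758.
Period 2.
Births: 6041 × 0.386 = 2332, 7761 × 0.084 = 652 → 2984
Group 2: 3303 × 0.958 = 3164
Group 3: 6041 × 0.962 = 5811
Group 4: 7761 × 0.96 + 6758 × 0.352 = 7451 + 2379 = 9830
Net migration: Group 1 − 330 → 2654; Group 2 − 330 → 2834; Group 3 − 320 → 5491; Group 4 + 340 → 10170
Giving 2654 / 2834 / 5491 / 10170.
Total after period 2: 2654 + 2834 + 5491 + 10170 = 21149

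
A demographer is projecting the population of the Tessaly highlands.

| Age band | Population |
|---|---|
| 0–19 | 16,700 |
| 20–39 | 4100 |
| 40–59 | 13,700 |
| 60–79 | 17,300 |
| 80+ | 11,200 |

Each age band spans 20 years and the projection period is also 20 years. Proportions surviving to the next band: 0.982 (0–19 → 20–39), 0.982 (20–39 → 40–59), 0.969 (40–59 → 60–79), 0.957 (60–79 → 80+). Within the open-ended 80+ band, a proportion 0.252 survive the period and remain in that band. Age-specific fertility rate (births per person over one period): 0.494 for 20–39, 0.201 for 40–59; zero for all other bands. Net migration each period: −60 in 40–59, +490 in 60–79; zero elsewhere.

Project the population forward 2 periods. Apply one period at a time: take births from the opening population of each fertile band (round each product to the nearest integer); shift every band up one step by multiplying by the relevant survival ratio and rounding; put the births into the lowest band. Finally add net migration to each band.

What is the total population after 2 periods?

52024

Let band 1 be 0–19 through band 5 = 80+.
[period 1]
Births: 4100 × 0.494 = 2025, 13700 × 0.201 = 2754 — total 4779
Band 2: 16700 × 0.982 = 16399
Band 3: 4100 × 0.982 = 4026
Band 4: 13700 × 0.969 = 13275
Band 5: 17300 × 0.957 + 11200 × 0.252 = 16556 + 2822 = 19378
Net migration: Band 3 − 60 → 3966; Band 4 + 490 → 13765
End of period: [4779, 16399, 3966, 13765, 19378]
[period 2]
Births: 16399 × 0.494 = 8101, 3966 × 0.201 = 797 — total 8898
Band 2: 4779 × 0.982 = 4693
Band 3: 16399 × 0.982 = 16104
Band 4: 3966 × 0.969 = 3843
Band 5: 13765 × 0.957 + 19378 × 0.252 = 13173 + 4883 = 18056
Net migration: Band 3 − 60 → 16044; Band 4 + 490 → 4333
End of period: [8898, 4693, 16044, 4333, 18056]
Total after period 2: 8898 + 4693 + 16044 + 4333 + 18056 = 52024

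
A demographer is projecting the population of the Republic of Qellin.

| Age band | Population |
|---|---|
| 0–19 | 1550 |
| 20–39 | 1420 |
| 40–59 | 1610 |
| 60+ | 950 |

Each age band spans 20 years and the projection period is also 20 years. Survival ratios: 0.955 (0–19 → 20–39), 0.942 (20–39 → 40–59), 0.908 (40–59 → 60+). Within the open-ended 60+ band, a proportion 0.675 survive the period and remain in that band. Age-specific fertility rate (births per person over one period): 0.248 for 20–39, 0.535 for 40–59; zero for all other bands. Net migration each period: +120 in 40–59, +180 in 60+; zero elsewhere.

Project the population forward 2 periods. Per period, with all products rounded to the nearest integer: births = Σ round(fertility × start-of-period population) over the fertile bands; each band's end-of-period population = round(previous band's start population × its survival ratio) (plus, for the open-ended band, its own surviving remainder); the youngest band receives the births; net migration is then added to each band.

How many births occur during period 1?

Numbering the bands 1..4 from youngest to oldest:
— Period 1 —
Births: 1420 × 0.248 = 352  |  1610 × 0.535 = 861 → total 1213
Band 2: 1550 × 0.955 = 1480
Band 3: 1420 × 0.942 = 1338
Band 4: 1610 × 0.908 + 950 × 0.675 = 1462 + 641 = 2103
Net migration: Band 3 + 120 → 1458; Band 4 + 180 → 2283
Giving 1213 / 1480 / 1458 / 2283.

1213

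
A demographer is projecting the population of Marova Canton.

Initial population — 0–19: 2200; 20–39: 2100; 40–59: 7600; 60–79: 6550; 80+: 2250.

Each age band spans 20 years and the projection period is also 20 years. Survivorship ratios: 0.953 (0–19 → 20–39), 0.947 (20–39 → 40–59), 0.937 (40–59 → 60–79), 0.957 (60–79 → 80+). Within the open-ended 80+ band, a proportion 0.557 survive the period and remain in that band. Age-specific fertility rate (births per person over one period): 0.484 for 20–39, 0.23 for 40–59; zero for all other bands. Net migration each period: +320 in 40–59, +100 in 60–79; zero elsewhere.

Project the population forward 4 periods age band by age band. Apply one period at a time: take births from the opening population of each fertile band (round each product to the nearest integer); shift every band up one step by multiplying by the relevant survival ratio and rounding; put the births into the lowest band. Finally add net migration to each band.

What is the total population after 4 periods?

(Groups numbered youngest = 1 to oldest = 5.)
— Period 1 —
Births: 2100 * 0.484 = 1016 ; 7600 * 0.23 = 1748 — total 2764
Group 2: 2200 * 0.953 = 2097
Group 3: 2100 * 0.947 = 1989
Group 4: 7600 * 0.937 = 7121
Group 5: 6550 * 0.957 + 2250 * 0.557 = 6268 + 1253 = 7521
Net migration: Group 3 + 320 → 2309; Group 4 + 100 → 7221
Giving 2764 / 2097 / 2309 / 7221 / 7521.
— Period 2 —
Births: 2097 * 0.484 = 1015 ; 2309 * 0.23 = 531 — total 1546
Group 2: 2764 * 0.953 = 2634
Group 3: 2097 * 0.947 = 1986
Group 4: 2309 * 0.937 = 2164
Group 5: 7221 * 0.957 + 7521 * 0.557 = 6910 + 4189 = 11099
Net migration: Group 3 + 320 → 2306; Group 4 + 100 → 2264
Giving 1546 / 2634 / 2306 / 2264 / 11099.
— Period 3 —
Births: 2634 * 0.484 = 1275 ; 2306 * 0.23 = 530 — total 1805
Group 2: 1546 * 0.953 = 1473
Group 3: 2634 * 0.947 = 2494
Group 4: 2306 * 0.937 = 2161
Group 5: 2264 * 0.957 + 11099 * 0.557 = 2167 + 6182 = 8349
Net migration: Group 3 + 320 → 2814; Group 4 + 100 → 2261
Giving 1805 / 1473 / 2814 / 2261 / 8349.
— Period 4 —
Births: 1473 * 0.484 = 713 ; 2814 * 0.23 = 647 — total 1360
Group 2: 1805 * 0.953 = 1720
Group 3: 1473 * 0.947 = 1395
Group 4: 2814 * 0.937 = 2637
Group 5: 2261 * 0.957 + 8349 * 0.557 = 2164 + 4650 = 6814
Net migration: Group 3 + 320 → 1715; Group 4 + 100 → 2737
Giving 1360 / 1720 / 1715 / 2737 / 6814.
Total after period 4: 1360 + 1720 + 1715 + 2737 + 6814 = 14346

14346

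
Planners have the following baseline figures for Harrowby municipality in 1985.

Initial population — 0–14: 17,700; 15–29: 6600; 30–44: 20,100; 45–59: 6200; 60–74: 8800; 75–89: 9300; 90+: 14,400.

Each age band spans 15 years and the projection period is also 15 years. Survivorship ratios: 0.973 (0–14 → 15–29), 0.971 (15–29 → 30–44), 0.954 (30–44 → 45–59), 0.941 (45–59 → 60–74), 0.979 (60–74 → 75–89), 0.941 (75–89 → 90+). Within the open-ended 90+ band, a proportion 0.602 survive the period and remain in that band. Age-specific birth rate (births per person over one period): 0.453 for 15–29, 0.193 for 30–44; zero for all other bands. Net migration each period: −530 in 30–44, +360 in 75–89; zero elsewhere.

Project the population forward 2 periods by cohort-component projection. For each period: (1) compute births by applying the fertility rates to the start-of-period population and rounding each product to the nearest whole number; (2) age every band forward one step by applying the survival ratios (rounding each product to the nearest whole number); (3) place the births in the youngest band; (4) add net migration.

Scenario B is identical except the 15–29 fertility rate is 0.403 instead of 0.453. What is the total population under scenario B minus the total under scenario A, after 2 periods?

Let group 1 be 0–14 through group 7 = 90+.
Period 1.
Births: 6600 × 0.453 = 2990  |  20100 × 0.193 = 3879 — total 6869
Group 2: 17700 × 0.973 = 17222
Group 3: 6600 × 0.971 = 6409
Group 4: 20100 × 0.954 = 19175
Group 5: 6200 × 0.941 = 5834
Group 6: 8800 × 0.979 = 8615
Group 7: 9300 × 0.941 + 14400 × 0.602 = 8751 + 8669 = 17420
Net migration: Group 3 − 530 → 5879; Group 6 + 360 → 8975
→ [6869, 17222, 5879, 19175, 5834, 8975, 17420]
Period 2.
Births: 17222 × 0.453 = 7802  |  5879 × 0.193 = 1135 — total 8937
Group 2: 6869 × 0.973 = 6684
Group 3: 17222 × 0.971 = 16723
Group 4: 5879 × 0.954 = 5609
Group 5: 19175 × 0.941 = 18044
Group 6: 5834 × 0.979 = 5711
Group 7: 8975 × 0.941 + 17420 × 0.602 = 8445 + 10487 = 18932
Net migration: Group 3 − 530 → 16193; Group 6 + 360 → 6071
→ [8937, 6684, 16193, 5609, 18044, 6071, 18932]
Scenario A total after 2 periods: 80470
Scenario B projection —
Period 1.
Births: 6600 × 0.403 = 2660  |  20100 × 0.193 = 3879 — total 6539
Group 2: 17700 × 0.973 = 17222
Group 3: 6600 × 0.971 = 6409
Group 4: 20100 × 0.954 = 19175
Group 5: 6200 × 0.941 = 5834
Group 6: 8800 × 0.979 = 8615
Group 7: 9300 × 0.941 + 14400 × 0.602 = 8751 + 8669 = 17420
Net migration: Group 3 − 530 → 5879; Group 6 + 360 → 8975
→ [6539, 17222, 5879, 19175, 5834, 8975, 17420]
Period 2.
Births: 17222 × 0.403 = 6940  |  5879 × 0.193 = 1135 — total 8075
Group 2: 6539 × 0.973 = 6362
Group 3: 17222 × 0.971 = 16723
Group 4: 5879 × 0.954 = 5609
Group 5: 19175 × 0.941 = 18044
Group 6: 5834 × 0.979 = 5711
Group 7: 8975 × 0.941 + 17420 × 0.602 = 8445 + 10487 = 18932
Net migration: Group 3 − 530 → 16193; Group 6 + 360 → 6071
→ [8075, 6362, 16193, 5609, 18044, 6071, 18932]
Scenario B total after 2 periods: 79286
Difference B − A = 79286 − 80470 = -1184

-1184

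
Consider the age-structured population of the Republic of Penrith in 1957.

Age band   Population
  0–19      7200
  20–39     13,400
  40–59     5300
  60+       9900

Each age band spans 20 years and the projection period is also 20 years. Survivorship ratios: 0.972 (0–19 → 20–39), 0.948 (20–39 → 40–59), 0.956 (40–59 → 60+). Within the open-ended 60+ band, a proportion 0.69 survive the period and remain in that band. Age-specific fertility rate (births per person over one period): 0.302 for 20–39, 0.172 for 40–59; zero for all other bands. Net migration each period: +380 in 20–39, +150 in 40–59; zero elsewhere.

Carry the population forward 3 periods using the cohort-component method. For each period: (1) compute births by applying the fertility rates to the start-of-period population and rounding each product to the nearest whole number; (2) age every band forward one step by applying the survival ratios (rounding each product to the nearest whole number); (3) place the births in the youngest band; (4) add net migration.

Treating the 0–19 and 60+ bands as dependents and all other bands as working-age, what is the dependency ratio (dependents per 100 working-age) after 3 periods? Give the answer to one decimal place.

243.2

Let band 1 be 0–19 through band 4 = 60+.
After projecting period 1:
Births: 13400 × 0.302 = 4047, 5300 × 0.172 = 912 — total 4959
Band 2: 7200 × 0.972 = 6998
Band 3: 13400 × 0.948 = 12703
Band 4: 5300 × 0.956 + 9900 × 0.69 = 5067 + 6831 = 11898
Net migration: Band 2 + 380 → 7378; Band 3 + 150 → 12853
Population now: 0–19=4959, 20–39=7378, 40–59=12853, 60+=11898
After projecting period 2:
Births: 7378 × 0.302 = 2228, 12853 × 0.172 = 2211 — total 4439
Band 2: 4959 × 0.972 = 4820
Band 3: 7378 × 0.948 = 6994
Band 4: 12853 × 0.956 + 11898 × 0.69 = 12287 + 8210 = 20497
Net migration: Band 2 + 380 → 5200; Band 3 + 150 → 7144
Population now: 0–19=4439, 20–39=5200, 40–59=7144, 60+=20497
After projecting period 3:
Births: 5200 × 0.302 = 1570, 7144 × 0.172 = 1229 — total 2799
Band 2: 4439 × 0.972 = 4315
Band 3: 5200 × 0.948 = 4930
Band 4: 7144 × 0.956 + 20497 × 0.69 = 6830 + 14143 = 20973
Net migration: Band 2 + 380 → 4695; Band 3 + 150 → 5080
Population now: 0–19=2799, 20–39=4695, 40–59=5080, 60+=20973
Dependents (band 0–19 + band 60+) = 2799 + 20973 = 23772; working-age = 9775; ratio = 23772/9775 × 100 = 243.2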